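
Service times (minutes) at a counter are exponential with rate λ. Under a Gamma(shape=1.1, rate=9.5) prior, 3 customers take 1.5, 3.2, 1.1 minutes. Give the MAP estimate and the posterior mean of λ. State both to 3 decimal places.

MAP = 0.203; posterior mean = 0.268

Σ times = 5.8. Posterior: Gamma(shape = 1.1+3 = 4.1, rate = 9.5+5.8 = 15.3).
Mode = (α−1)/β = 3.1/15.3 = 0.203.
Mean = α/β = 4.1/15.3 = 0.268.
The posterior is right-skewed, so the mean exceeds the mode.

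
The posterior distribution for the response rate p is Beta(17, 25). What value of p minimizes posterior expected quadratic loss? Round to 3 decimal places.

Mode = (17−1)/(17+25−2) = 16/40 = 0.400.
Mean = 17/(17+25) = 17/42 = 0.405.
Quadratic loss ⇒ the optimal estimator is the posterior mean.

0.405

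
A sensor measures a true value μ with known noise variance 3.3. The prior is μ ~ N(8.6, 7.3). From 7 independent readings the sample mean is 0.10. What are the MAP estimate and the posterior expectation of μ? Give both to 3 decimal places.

Posterior for μ is Normal. Precision-weighted mean: (1/7.3·8.6 + 7/3.3·0.10) / (1/7.3 + 7/3.3) = 0.616.
A Normal posterior is symmetric, so mode = mean.

MAP = 0.616, posterior mean = 0.616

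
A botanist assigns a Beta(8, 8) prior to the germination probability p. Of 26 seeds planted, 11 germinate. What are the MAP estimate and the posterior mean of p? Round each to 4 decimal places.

p_MAP = 0.4500, E[p|data] = 0.4524

Posterior: Beta(8+11, 8+15) = Beta(19, 23).
Mode = (19−1)/(19+23−2) = 18/40 = 0.4500.
Mean = 19/(19+23) = 19/42 = 0.4524.
Mean > mode: the posterior has a right tail.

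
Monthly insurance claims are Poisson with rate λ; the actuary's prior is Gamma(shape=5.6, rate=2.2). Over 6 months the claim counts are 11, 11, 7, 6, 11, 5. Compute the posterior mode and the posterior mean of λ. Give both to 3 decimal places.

MAP = 6.780, posterior mean = 6.902

Σ counts = 51. Posterior: Gamma(shape = 5.6+51 = 56.6, rate = 2.2+6 = 8.2).
Mode = (α−1)/β = 55.6/8.2 = 6.780.
Mean = α/β = 56.6/8.2 = 6.902.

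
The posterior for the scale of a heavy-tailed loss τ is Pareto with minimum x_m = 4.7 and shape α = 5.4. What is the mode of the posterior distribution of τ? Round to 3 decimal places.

4.700

The Pareto density is strictly decreasing on [x_m, ∞), so the mode is x_m = 4.700.
Mean = α·x_m/(α−1) = 5.4·4.7/4.4 = 5.768.
This is the posterior mode — the MAP estimate.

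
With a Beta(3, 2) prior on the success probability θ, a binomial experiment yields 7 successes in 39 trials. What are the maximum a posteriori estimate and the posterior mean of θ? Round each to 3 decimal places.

MAP = 0.214, posterior mean = 0.227

Posterior: Beta(3+7, 2+32) = Beta(10, 34).
Mode = (10−1)/(10+34−2) = 9/42 = 0.214.
Mean = 10/(10+34) = 10/44 = 0.227.
Right-skewed posterior ⇒ mode < mean.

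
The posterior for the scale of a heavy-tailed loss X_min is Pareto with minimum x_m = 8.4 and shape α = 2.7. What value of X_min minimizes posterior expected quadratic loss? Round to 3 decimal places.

The Pareto density is strictly decreasing on [x_m, ∞), so the mode is x_m = 8.400.
Mean = α·x_m/(α−1) = 2.7·8.4/1.7 = 13.341.
Quadratic loss ⇒ the optimal estimator is the posterior mean.

13.341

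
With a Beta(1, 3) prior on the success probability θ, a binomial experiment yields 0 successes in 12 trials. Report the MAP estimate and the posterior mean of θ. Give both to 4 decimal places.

MAP estimate = 0.0000, posterior mean = 0.0625

Posterior: Beta(1+0, 3+12) = Beta(1, 15).
Since α = 1 ≤ 1 and β > 1, the Beta density is monotone decreasing on [0,1]; the mode is at 0.
Mean = 1/(1+15) = 0.0625.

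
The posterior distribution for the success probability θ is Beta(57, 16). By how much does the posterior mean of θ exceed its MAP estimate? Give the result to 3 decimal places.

Mode = (57−1)/(57+16−2) = 56/71 = 0.789.
Mean = 57/(57+16) = 57/73 = 0.781.
Difference = 0.781 − 0.789 = -0.008.
The mean is pulled below the mode by the posterior's left skew.

-0.008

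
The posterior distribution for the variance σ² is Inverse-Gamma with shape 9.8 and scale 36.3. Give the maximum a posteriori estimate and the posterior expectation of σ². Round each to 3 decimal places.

maximum a posteriori estimate = 3.361, posterior expectation = 4.125

Mode = β/(α+1) = 36.3/10.8 = 3.361.
Mean = β/(α−1) = 36.3/8.8 = 4.125.
Mean > mode: the posterior has a right tail.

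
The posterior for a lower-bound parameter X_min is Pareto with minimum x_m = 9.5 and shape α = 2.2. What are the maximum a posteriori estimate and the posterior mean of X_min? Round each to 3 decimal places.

X_min_MAP = 9.500, E[X_min|data] = 17.417

The Pareto density is strictly decreasing on [x_m, ∞), so the mode is x_m = 9.500.
Mean = α·x_m/(α−1) = 2.2·9.5/1.2 = 17.417.
The mean is pulled above the mode by the posterior's right skew.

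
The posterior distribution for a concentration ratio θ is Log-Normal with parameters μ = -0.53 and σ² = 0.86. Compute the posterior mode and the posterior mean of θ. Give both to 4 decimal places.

MAP: 0.2491. Posterior mean: 0.9048.

Mode = exp(μ − σ²) = exp(-1.39) = 0.2491.
Mean = exp(μ + σ²/2) = exp(-0.100) = 0.9048.
Right-skewed posterior ⇒ mode < mean.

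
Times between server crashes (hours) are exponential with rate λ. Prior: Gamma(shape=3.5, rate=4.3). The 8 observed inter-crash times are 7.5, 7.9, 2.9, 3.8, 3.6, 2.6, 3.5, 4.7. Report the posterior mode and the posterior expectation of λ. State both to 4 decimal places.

Σ times = 36.5. Posterior: Gamma(shape = 3.5+8 = 11.5, rate = 4.3+36.5 = 40.8).
Mode = (α−1)/β = 10.5/40.8 = 0.2574.
Mean = α/β = 11.5/40.8 = 0.2819.

posterior mode = 0.2574, posterior expectation = 0.2819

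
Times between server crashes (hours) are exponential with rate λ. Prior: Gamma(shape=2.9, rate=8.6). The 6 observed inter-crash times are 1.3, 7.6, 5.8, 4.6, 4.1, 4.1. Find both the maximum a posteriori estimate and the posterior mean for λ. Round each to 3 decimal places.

λ_MAP = 0.219, E[λ|data] = 0.247

Σ times = 27.5. Posterior: Gamma(shape = 2.9+6 = 8.9, rate = 8.6+27.5 = 36.1).
Mode = (α−1)/β = 7.9/36.1 = 0.219.
Mean = α/β = 8.9/36.1 = 0.247.
The mean is pulled above the mode by the posterior's right skew.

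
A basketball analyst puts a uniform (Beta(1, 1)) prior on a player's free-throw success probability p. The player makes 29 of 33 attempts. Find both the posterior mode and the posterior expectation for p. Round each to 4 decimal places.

Posterior: Beta(1+29, 1+4) = Beta(30, 5).
Mode = (30−1)/(30+5−2) = 29/33 = 0.8788.
With a flat prior the MAP equals the MLE, 29/33.
Mean = 30/(30+5) = 30/35 = 0.8571.

MAP = 0.8788; posterior mean = 0.8571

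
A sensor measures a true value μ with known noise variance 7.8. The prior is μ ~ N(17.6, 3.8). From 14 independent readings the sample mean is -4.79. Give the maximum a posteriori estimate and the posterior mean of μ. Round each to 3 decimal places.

maximum a posteriori estimate = -1.927, posterior mean = -1.927

Posterior for μ is Normal. Precision-weighted mean: (1/3.8·17.6 + 14/7.8·-4.79) / (1/3.8 + 14/7.8) = -1.927.
A Normal posterior is symmetric, so mode = mean.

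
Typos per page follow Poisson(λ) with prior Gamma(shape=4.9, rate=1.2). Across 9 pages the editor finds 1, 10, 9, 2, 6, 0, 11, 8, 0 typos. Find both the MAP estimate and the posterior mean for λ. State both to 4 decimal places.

Σ counts = 47. Posterior: Gamma(shape = 4.9+47 = 51.9, rate = 1.2+9 = 10.2).
Mode = (α−1)/β = 50.9/10.2 = 4.9902.
Mean = α/β = 51.9/10.2 = 5.0882.

MAP: 4.9902. Posterior mean: 5.0882.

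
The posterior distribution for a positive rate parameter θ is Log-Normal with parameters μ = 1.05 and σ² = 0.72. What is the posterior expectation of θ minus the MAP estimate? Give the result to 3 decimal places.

Mode = exp(μ − σ²) = exp(0.33) = 1.391.
Mean = exp(μ + σ²/2) = exp(1.410) = 4.096.
Difference = 4.096 − 1.391 = 2.705.

2.705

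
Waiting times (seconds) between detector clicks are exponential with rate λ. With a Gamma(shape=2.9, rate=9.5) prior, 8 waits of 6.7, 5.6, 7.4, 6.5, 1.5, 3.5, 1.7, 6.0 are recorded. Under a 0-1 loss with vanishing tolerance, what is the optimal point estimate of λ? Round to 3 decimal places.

0.205

Σ times = 38.9. Posterior: Gamma(shape = 2.9+8 = 10.9, rate = 9.5+38.9 = 48.4).
Mode = (α−1)/β = 9.9/48.4 = 0.205.
Mean = α/β = 10.9/48.4 = 0.225.
This is the posterior mode — the MAP estimate.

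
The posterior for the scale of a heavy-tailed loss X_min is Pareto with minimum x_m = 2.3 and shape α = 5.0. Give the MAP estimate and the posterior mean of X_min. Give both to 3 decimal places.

The Pareto density is strictly decreasing on [x_m, ∞), so the mode is x_m = 2.300.
Mean = α·x_m/(α−1) = 5.0·2.3/4.0 = 2.875.
The mean is pulled above the mode by the posterior's right skew.

MAP estimate = 2.300, posterior mean = 2.875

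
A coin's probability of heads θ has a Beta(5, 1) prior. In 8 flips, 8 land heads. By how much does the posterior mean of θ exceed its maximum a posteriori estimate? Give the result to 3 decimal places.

Posterior: Beta(5+8, 1+0) = Beta(13, 1).
Since β = 1 ≤ 1 and α > 1, the Beta density is monotone increasing on [0,1]; the mode is at 1.
Mean = 13/(13+1) = 0.929.
Difference = 0.929 − 1.000 = -0.071.
Left-skewed posterior ⇒ mean < mode.

-0.071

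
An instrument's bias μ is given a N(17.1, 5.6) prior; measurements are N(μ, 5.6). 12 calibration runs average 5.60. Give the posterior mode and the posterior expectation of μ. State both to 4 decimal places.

Posterior for μ is Normal. Precision-weighted mean: (1/5.6·17.1 + 12/5.6·5.60) / (1/5.6 + 12/5.6) = 6.4846.
A Normal posterior is symmetric, so mode = mean.

μ_MAP = 6.4846, E[μ|data] = 6.4846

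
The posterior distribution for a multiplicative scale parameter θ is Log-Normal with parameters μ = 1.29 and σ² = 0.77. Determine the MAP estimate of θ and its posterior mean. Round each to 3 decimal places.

Mode = exp(μ − σ²) = exp(0.52) = 1.682.
Mean = exp(μ + σ²/2) = exp(1.675) = 5.339.
Mean > mode: the posterior has a right tail.

θ_MAP = 1.682, E[θ|data] = 5.339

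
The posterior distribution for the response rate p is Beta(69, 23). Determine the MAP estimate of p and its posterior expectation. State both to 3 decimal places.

MAP = 0.756, posterior mean = 0.750

Mode = (69−1)/(69+23−2) = 68/90 = 0.756.
Mean = 69/(69+23) = 69/92 = 0.750.
Left-skewed posterior ⇒ mean < mode.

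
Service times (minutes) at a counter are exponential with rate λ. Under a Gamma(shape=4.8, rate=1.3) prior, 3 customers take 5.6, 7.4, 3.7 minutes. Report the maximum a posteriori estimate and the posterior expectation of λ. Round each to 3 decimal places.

Σ times = 16.7. Posterior: Gamma(shape = 4.8+3 = 7.8, rate = 1.3+16.7 = 18.0).
Mode = (α−1)/β = 6.8/18.0 = 0.378.
Mean = α/β = 7.8/18.0 = 0.433.

MAP: 0.378. Posterior mean: 0.433.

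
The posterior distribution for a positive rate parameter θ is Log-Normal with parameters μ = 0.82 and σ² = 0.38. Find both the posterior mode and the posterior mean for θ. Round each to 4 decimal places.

MAP = 1.5527; posterior mean = 2.7456

Mode = exp(μ − σ²) = exp(0.44) = 1.5527.
Mean = exp(μ + σ²/2) = exp(1.010) = 2.7456.
The posterior is right-skewed, so the mean exceeds the mode.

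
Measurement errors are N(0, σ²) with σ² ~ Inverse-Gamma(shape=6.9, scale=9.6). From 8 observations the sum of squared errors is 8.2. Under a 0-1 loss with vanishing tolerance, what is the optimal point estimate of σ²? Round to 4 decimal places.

Posterior: Inverse-Gamma(shape = 6.9+8/2 = 10.9, scale = 9.6+8.2/2 = 13.7).
Mode = β/(α+1) = 13.7/11.9 = 1.1513.
Mean = β/(α−1) = 13.7/9.9 = 1.3838.
This is the posterior mode — the MAP estimate.

1.1513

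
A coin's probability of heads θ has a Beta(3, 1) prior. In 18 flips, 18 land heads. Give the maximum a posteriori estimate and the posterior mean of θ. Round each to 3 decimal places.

Posterior: Beta(3+18, 1+0) = Beta(21, 1).
Since β = 1 ≤ 1 and α > 1, the Beta density is monotone increasing on [0,1]; the mode is at 1.
Mean = 21/(21+1) = 0.955.

MAP: 1.000. Posterior mean: 0.955.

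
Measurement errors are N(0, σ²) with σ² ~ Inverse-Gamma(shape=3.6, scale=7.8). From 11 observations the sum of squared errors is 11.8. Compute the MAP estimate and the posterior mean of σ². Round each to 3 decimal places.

Posterior: Inverse-Gamma(shape = 3.6+11/2 = 9.1, scale = 7.8+11.8/2 = 13.7).
Mode = β/(α+1) = 13.7/10.1 = 1.356.
Mean = β/(α−1) = 13.7/8.1 = 1.691.
Right-skewed posterior ⇒ mode < mean.

MAP = 1.356, posterior mean = 1.691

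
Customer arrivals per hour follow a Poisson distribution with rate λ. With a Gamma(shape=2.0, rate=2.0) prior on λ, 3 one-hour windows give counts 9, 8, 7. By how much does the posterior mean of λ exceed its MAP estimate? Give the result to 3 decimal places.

0.200

Σ counts = 24. Posterior: Gamma(shape = 2.0+24 = 26.0, rate = 2.0+3 = 5.0).
Mode = (α−1)/β = 25.0/5.0 = 5.000.
Mean = α/β = 26.0/5.0 = 5.200.
Difference = 5.200 − 5.000 = 0.200.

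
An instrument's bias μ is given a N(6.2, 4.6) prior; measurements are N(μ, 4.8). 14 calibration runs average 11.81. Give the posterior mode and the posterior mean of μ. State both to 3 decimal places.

posterior mode = 11.421, posterior mean = 11.421

Posterior for μ is Normal. Precision-weighted mean: (1/4.6·6.2 + 14/4.8·11.81) / (1/4.6 + 14/4.8) = 11.421.
A Normal posterior is symmetric, so mode = mean.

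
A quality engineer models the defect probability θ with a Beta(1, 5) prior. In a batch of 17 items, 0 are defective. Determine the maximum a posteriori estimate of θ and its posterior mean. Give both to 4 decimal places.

MAP: 0.0000. Posterior mean: 0.0435.

Posterior: Beta(1+0, 5+17) = Beta(1, 22).
Since α = 1 ≤ 1 and β > 1, the Beta density is monotone decreasing on [0,1]; the mode is at 0.
Mean = 1/(1+22) = 0.0435.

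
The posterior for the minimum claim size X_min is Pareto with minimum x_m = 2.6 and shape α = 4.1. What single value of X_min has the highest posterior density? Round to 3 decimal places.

2.600

The Pareto density is strictly decreasing on [x_m, ∞), so the mode is x_m = 2.600.
Mean = α·x_m/(α−1) = 4.1·2.6/3.1 = 3.439.
This is the posterior mode — the MAP estimate.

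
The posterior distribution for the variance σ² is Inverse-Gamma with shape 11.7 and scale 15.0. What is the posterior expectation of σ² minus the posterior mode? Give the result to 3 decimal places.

Mode = β/(α+1) = 15.0/12.7 = 1.181.
Mean = β/(α−1) = 15.0/10.7 = 1.402.
Difference = 1.402 − 1.181 = 0.221.

0.221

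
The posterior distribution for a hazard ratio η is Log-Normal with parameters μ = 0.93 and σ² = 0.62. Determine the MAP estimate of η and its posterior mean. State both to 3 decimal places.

η_MAP = 1.363, E[η|data] = 3.456

Mode = exp(μ − σ²) = exp(0.31) = 1.363.
Mean = exp(μ + σ²/2) = exp(1.240) = 3.456.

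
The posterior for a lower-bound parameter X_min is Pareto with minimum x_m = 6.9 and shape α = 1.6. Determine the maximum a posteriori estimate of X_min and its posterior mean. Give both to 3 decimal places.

The Pareto density is strictly decreasing on [x_m, ∞), so the mode is x_m = 6.900.
Mean = α·x_m/(α−1) = 1.6·6.9/0.6 = 18.400.

X_min_MAP = 6.900, E[X_min|data] = 18.400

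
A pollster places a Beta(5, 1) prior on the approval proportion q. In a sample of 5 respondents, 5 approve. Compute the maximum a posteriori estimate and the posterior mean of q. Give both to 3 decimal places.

MAP = 1.000, posterior mean = 0.909

Posterior: Beta(5+5, 1+0) = Beta(10, 1).
Since β = 1 ≤ 1 and α > 1, the Beta density is monotone increasing on [0,1]; the mode is at 1.
Mean = 10/(10+1) = 0.909.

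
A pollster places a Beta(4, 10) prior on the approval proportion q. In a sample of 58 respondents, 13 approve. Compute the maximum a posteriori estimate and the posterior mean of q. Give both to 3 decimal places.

MAP: 0.229. Posterior mean: 0.236.

Posterior: Beta(4+13, 10+45) = Beta(17, 55).
Mode = (17−1)/(17+55−2) = 16/70 = 0.229.
Mean = 17/(17+55) = 17/72 = 0.236.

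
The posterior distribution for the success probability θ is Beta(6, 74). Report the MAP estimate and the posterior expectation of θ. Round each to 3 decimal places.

Mode = (6−1)/(6+74−2) = 5/78 = 0.064.
Mean = 6/(6+74) = 6/80 = 0.075.

MAP = 0.064; posterior mean = 0.075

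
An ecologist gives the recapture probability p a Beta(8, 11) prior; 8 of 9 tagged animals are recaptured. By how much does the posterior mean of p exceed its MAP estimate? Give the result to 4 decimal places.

-0.0055

Posterior: Beta(8+8, 11+1) = Beta(16, 12).
Mode = (16−1)/(16+12−2) = 15/26 = 0.5769.
Mean = 16/(16+12) = 16/28 = 0.5714.
Difference = 0.5714 − 0.5769 = -0.0055.
Mode > mean: the posterior has a left tail.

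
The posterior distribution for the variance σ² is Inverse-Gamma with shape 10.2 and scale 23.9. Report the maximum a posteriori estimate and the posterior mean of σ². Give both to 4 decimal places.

Mode = β/(α+1) = 23.9/11.2 = 2.1339.
Mean = β/(α−1) = 23.9/9.2 = 2.5978.

MAP = 2.1339, posterior mean = 2.5978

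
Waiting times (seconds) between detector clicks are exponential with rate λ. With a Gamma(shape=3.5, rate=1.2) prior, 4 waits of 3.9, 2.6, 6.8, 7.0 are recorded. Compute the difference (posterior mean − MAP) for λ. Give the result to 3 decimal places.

0.047

Σ times = 20.3. Posterior: Gamma(shape = 3.5+4 = 7.5, rate = 1.2+20.3 = 21.5).
Mode = (α−1)/β = 6.5/21.5 = 0.302.
Mean = α/β = 7.5/21.5 = 0.349.
Difference = 0.349 − 0.302 = 0.047.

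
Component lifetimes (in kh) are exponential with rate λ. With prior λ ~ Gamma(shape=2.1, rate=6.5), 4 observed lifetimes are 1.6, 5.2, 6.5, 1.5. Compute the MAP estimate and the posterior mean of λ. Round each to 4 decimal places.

MAP estimate = 0.2394, posterior mean = 0.2864

Σ times = 14.8. Posterior: Gamma(shape = 2.1+4 = 6.1, rate = 6.5+14.8 = 21.3).
Mode = (α−1)/β = 5.1/21.3 = 0.2394.
Mean = α/β = 6.1/21.3 = 0.2864.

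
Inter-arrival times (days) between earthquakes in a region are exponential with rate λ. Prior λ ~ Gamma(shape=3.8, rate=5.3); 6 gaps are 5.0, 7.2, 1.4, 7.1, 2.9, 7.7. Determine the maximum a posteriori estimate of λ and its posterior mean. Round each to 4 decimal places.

MAP: 0.2404. Posterior mean: 0.2678.

Σ times = 31.3. Posterior: Gamma(shape = 3.8+6 = 9.8, rate = 5.3+31.3 = 36.6).
Mode = (α−1)/β = 8.8/36.6 = 0.2404.
Mean = α/β = 9.8/36.6 = 0.2678.
The posterior is right-skewed, so the mean exceeds the mode.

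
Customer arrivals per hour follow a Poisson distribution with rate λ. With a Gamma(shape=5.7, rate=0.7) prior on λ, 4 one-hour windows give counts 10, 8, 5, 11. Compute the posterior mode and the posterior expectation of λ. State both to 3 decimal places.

Σ counts = 34. Posterior: Gamma(shape = 5.7+34 = 39.7, rate = 0.7+4 = 4.7).
Mode = (α−1)/β = 38.7/4.7 = 8.234.
Mean = α/β = 39.7/4.7 = 8.447.
The mean is pulled above the mode by the posterior's right skew.

MAP = 8.234; posterior mean = 8.447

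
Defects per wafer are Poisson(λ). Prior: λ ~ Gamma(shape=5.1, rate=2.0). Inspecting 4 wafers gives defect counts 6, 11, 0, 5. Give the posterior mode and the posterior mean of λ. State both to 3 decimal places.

Σ counts = 22. Posterior: Gamma(shape = 5.1+22 = 27.1, rate = 2.0+4 = 6.0).
Mode = (α−1)/β = 26.1/6.0 = 4.350.
Mean = α/β = 27.1/6.0 = 4.517.
The mean is pulled above the mode by the posterior's right skew.

MAP: 4.350. Posterior mean: 4.517.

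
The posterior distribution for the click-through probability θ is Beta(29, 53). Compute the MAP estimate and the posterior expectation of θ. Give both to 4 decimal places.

θ_MAP = 0.3500, E[θ|data] = 0.3537

Mode = (29−1)/(29+53−2) = 28/80 = 0.3500.
Mean = 29/(29+53) = 29/82 = 0.3537.
The posterior is right-skewed, so the mean exceeds the mode.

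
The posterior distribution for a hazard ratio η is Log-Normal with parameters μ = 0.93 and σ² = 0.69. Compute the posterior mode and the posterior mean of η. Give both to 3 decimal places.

MAP = 1.271; posterior mean = 3.579

Mode = exp(μ − σ²) = exp(0.24) = 1.271.
Mean = exp(μ + σ²/2) = exp(1.275) = 3.579.
The posterior is right-skewed, so the mean exceeds the mode.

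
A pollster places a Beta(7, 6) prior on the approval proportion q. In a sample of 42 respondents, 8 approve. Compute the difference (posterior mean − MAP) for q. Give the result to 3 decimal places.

Posterior: Beta(7+8, 6+34) = Beta(15, 40).
Mode = (15−1)/(15+40−2) = 14/53 = 0.264.
Mean = 15/(15+40) = 15/55 = 0.273.
Difference = 0.273 − 0.264 = 0.009.

0.009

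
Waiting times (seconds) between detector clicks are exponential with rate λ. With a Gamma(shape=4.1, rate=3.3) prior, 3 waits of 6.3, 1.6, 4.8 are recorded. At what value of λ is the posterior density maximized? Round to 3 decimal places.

Σ times = 12.7. Posterior: Gamma(shape = 4.1+3 = 7.1, rate = 3.3+12.7 = 16.0).
Mode = (α−1)/β = 6.1/16.0 = 0.381.
Mean = α/β = 7.1/16.0 = 0.444.
This is the posterior mode — the MAP estimate.

0.381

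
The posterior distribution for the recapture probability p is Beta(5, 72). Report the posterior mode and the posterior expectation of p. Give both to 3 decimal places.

Mode = (5−1)/(5+72−2) = 4/75 = 0.053.
Mean = 5/(5+72) = 5/77 = 0.065.
The posterior is right-skewed, so the mean exceeds the mode.

p_MAP = 0.053, E[p|data] = 0.065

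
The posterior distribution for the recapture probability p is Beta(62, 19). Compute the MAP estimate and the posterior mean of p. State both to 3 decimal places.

MAP = 0.772, posterior mean = 0.765

Mode = (62−1)/(62+19−2) = 61/79 = 0.772.
Mean = 62/(62+19) = 62/81 = 0.765.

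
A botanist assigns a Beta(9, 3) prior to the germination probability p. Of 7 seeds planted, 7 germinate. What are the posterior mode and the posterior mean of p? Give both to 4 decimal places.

MAP: 0.8824. Posterior mean: 0.8421.

Posterior: Beta(9+7, 3+0) = Beta(16, 3).
Mode = (16−1)/(16+3−2) = 15/17 = 0.8824.
Mean = 16/(16+3) = 16/19 = 0.8421.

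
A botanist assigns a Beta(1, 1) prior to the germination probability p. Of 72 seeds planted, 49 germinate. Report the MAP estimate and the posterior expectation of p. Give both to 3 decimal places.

MAP = 0.681, posterior mean = 0.676

Posterior: Beta(1+49, 1+23) = Beta(50, 24).
Mode = (50−1)/(50+24−2) = 49/72 = 0.681.
With a flat prior the MAP equals the MLE, 49/72.
Mean = 50/(50+24) = 50/74 = 0.676.
The posterior is left-skewed, so the mode exceeds the mean.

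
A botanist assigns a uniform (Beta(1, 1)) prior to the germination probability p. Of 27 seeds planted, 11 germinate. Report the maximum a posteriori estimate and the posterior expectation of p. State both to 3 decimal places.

Posterior: Beta(1+11, 1+16) = Beta(12, 17).
Mode = (12−1)/(12+17−2) = 11/27 = 0.407.
Mean = 12/(12+17) = 12/29 = 0.414.
The posterior is right-skewed, so the mean exceeds the mode.

MAP = 0.407; posterior mean = 0.414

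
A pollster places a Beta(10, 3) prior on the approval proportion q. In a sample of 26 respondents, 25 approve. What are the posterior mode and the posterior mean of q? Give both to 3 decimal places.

MAP = 0.919, posterior mean = 0.897

Posterior: Beta(10+25, 3+1) = Beta(35, 4).
Mode = (35−1)/(35+4−2) = 34/37 = 0.919.
Mean = 35/(35+4) = 35/39 = 0.897.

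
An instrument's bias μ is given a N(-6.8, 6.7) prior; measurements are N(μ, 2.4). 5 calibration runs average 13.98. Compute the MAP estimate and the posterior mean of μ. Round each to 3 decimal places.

μ_MAP = 12.591, E[μ|data] = 12.591

Posterior for μ is Normal. Precision-weighted mean: (1/6.7·-6.8 + 5/2.4·13.98) / (1/6.7 + 5/2.4) = 12.591.
A Normal posterior is symmetric, so mode = mean.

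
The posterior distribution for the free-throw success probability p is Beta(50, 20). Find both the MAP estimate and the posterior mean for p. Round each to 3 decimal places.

MAP: 0.721. Posterior mean: 0.714.

Mode = (50−1)/(50+20−2) = 49/68 = 0.721.
Mean = 50/(50+20) = 50/70 = 0.714.
Left-skewed posterior ⇒ mean < mode.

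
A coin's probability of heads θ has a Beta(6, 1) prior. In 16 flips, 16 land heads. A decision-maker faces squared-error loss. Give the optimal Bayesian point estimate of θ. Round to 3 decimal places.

Posterior: Beta(6+16, 1+0) = Beta(22, 1).
Since β = 1 ≤ 1 and α > 1, the Beta density is monotone increasing on [0,1]; the mode is at 1.
Mean = 22/(22+1) = 0.957.
Squared-error loss ⇒ the optimal estimator is the posterior mean.

0.957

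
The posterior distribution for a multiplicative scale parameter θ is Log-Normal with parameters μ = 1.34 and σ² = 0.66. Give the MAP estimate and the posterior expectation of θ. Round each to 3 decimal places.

Mode = exp(μ − σ²) = exp(0.68) = 1.974.
Mean = exp(μ + σ²/2) = exp(1.670) = 5.312.
The mean is pulled above the mode by the posterior's right skew.

MAP = 1.974, posterior mean = 5.312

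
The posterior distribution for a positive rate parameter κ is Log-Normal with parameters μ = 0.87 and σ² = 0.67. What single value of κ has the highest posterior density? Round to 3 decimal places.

1.221

Mode = exp(μ − σ²) = exp(0.20) = 1.221.
Mean = exp(μ + σ²/2) = exp(1.205) = 3.337.
This is the posterior mode — the MAP estimate.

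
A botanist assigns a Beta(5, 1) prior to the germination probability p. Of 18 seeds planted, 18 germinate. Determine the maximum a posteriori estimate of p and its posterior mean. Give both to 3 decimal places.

Posterior: Beta(5+18, 1+0) = Beta(23, 1).
Since β = 1 ≤ 1 and α > 1, the Beta density is monotone increasing on [0,1]; the mode is at 1.
Mean = 23/(23+1) = 0.958.
Mode > mean: the posterior has a left tail.

MAP = 1.000, posterior mean = 0.958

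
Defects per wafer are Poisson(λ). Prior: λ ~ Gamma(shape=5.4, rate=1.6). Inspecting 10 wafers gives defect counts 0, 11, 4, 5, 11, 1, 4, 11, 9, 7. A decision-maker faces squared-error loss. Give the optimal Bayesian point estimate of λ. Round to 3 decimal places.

5.897

Σ counts = 63. Posterior: Gamma(shape = 5.4+63 = 68.4, rate = 1.6+10 = 11.6).
Mode = (α−1)/β = 67.4/11.6 = 5.810.
Mean = α/β = 68.4/11.6 = 5.897.
Squared-error loss ⇒ the optimal estimator is the posterior mean.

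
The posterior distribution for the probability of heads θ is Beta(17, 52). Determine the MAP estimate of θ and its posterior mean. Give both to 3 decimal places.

MAP = 0.239, posterior mean = 0.246

Mode = (17−1)/(17+52−2) = 16/67 = 0.239.
Mean = 17/(17+52) = 17/69 = 0.246.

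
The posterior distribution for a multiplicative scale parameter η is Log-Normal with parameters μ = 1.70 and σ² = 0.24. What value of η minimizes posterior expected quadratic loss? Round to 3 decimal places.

Mode = exp(μ − σ²) = exp(1.46) = 4.306.
Mean = exp(μ + σ²/2) = exp(1.820) = 6.172.
Quadratic loss ⇒ the optimal estimator is the posterior mean.

6.172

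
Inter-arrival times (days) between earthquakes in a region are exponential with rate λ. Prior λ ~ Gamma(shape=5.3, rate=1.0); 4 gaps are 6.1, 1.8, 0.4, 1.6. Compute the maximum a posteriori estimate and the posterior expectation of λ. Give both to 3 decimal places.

Σ times = 9.9. Posterior: Gamma(shape = 5.3+4 = 9.3, rate = 1.0+9.9 = 10.9).
Mode = (α−1)/β = 8.3/10.9 = 0.761.
Mean = α/β = 9.3/10.9 = 0.853.
The mean is pulled above the mode by the posterior's right skew.

λ_MAP = 0.761, E[λ|data] = 0.853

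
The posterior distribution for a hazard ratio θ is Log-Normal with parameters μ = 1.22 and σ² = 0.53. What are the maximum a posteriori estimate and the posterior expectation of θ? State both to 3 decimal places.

MAP = 1.994; posterior mean = 4.415

Mode = exp(μ − σ²) = exp(0.69) = 1.994.
Mean = exp(μ + σ²/2) = exp(1.485) = 4.415.
The posterior is right-skewed, so the mean exceeds the mode.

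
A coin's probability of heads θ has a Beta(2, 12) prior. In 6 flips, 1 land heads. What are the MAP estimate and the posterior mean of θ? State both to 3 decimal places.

MAP estimate = 0.111, posterior mean = 0.150

Posterior: Beta(2+1, 12+5) = Beta(3, 17).
Mode = (3−1)/(3+17−2) = 2/18 = 0.111.
Mean = 3/(3+17) = 3/20 = 0.150.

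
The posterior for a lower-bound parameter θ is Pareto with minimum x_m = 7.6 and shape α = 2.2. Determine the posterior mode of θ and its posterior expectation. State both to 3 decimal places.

The Pareto density is strictly decreasing on [x_m, ∞), so the mode is x_m = 7.600.
Mean = α·x_m/(α−1) = 2.2·7.6/1.2 = 13.933.

MAP = 7.600; posterior mean = 13.933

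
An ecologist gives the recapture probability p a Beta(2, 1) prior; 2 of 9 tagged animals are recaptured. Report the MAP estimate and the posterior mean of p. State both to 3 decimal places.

Posterior: Beta(2+2, 1+7) = Beta(4, 8).
Mode = (4−1)/(4+8−2) = 3/10 = 0.300.
Mean = 4/(4+8) = 4/12 = 0.333.

MAP: 0.300. Posterior mean: 0.333.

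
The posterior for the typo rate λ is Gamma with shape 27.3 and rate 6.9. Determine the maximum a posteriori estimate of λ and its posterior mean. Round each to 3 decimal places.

MAP = 3.812; posterior mean = 3.957

Mode = (α−1)/β = 26.3/6.9 = 3.812.
Mean = α/β = 27.3/6.9 = 3.957.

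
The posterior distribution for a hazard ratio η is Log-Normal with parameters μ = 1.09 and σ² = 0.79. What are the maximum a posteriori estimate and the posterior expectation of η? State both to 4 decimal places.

Mode = exp(μ − σ²) = exp(0.30) = 1.3499.
Mean = exp(μ + σ²/2) = exp(1.485) = 4.4150.
Right-skewed posterior ⇒ mode < mean.

MAP: 1.3499. Posterior mean: 4.4150.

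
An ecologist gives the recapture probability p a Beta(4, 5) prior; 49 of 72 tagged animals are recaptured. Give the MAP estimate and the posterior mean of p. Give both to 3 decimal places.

MAP = 0.658, posterior mean = 0.654

Posterior: Beta(4+49, 5+23) = Beta(53, 28).
Mode = (53−1)/(53+28−2) = 52/79 = 0.658.
Mean = 53/(53+28) = 53/81 = 0.654.
The posterior is left-skewed, so the mode exceeds the mean.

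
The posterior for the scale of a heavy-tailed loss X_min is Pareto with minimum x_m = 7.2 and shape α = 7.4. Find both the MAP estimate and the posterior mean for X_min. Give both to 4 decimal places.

MAP = 7.2000; posterior mean = 8.3250

The Pareto density is strictly decreasing on [x_m, ∞), so the mode is x_m = 7.2000.
Mean = α·x_m/(α−1) = 7.4·7.2/6.4 = 8.3250.
The posterior is right-skewed, so the mean exceeds the mode.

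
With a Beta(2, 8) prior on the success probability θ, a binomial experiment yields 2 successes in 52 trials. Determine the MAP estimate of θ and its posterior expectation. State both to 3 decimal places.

Posterior: Beta(2+2, 8+50) = Beta(4, 58).
Mode = (4−1)/(4+58−2) = 3/60 = 0.050.
Mean = 4/(4+58) = 4/62 = 0.065.

MAP: 0.050. Posterior mean: 0.065.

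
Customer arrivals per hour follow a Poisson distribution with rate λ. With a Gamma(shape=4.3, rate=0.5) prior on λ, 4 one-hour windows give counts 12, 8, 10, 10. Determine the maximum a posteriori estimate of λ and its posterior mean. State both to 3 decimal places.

Σ counts = 40. Posterior: Gamma(shape = 4.3+40 = 44.3, rate = 0.5+4 = 4.5).
Mode = (α−1)/β = 43.3/4.5 = 9.622.
Mean = α/β = 44.3/4.5 = 9.844.

λ_MAP = 9.622, E[λ|data] = 9.844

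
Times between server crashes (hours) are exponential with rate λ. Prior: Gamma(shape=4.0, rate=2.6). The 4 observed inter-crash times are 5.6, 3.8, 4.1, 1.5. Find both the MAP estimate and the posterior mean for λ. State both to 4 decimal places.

MAP: 0.3977. Posterior mean: 0.4545.

Σ times = 15.0. Posterior: Gamma(shape = 4.0+4 = 8.0, rate = 2.6+15.0 = 17.6).
Mode = (α−1)/β = 7.0/17.6 = 0.3977.
Mean = α/β = 8.0/17.6 = 0.4545.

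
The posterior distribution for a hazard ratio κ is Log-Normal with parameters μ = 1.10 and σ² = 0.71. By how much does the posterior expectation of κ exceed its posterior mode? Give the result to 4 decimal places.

2.8075

Mode = exp(μ − σ²) = exp(0.39) = 1.4770.
Mean = exp(μ + σ²/2) = exp(1.455) = 4.2845.
Difference = 4.2845 − 1.4770 = 2.8075.
Right-skewed posterior ⇒ mode < mean.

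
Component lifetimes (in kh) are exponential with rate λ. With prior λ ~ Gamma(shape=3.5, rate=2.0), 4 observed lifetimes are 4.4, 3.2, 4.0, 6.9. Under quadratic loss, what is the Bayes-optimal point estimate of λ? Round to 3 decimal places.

Σ times = 18.5. Posterior: Gamma(shape = 3.5+4 = 7.5, rate = 2.0+18.5 = 20.5).
Mode = (α−1)/β = 6.5/20.5 = 0.317.
Mean = α/β = 7.5/20.5 = 0.366.
Quadratic loss ⇒ the optimal estimator is the posterior mean.

0.366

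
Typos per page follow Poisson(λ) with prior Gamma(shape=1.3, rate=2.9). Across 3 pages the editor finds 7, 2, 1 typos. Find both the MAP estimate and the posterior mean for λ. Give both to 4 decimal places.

MAP: 1.7458. Posterior mean: 1.9153.

Σ counts = 10. Posterior: Gamma(shape = 1.3+10 = 11.3, rate = 2.9+3 = 5.9).
Mode = (α−1)/β = 10.3/5.9 = 1.7458.
Mean = α/β = 11.3/5.9 = 1.9153.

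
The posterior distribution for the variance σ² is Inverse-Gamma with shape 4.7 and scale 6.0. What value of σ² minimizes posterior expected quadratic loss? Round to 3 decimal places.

1.622

Mode = β/(α+1) = 6.0/5.7 = 1.053.
Mean = β/(α−1) = 6.0/3.7 = 1.622.
Quadratic loss ⇒ the optimal estimator is the posterior mean.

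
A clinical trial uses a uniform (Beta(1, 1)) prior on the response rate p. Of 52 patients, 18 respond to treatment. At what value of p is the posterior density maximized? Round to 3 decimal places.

0.346

Posterior: Beta(1+18, 1+34) = Beta(19, 35).
Mode = (19−1)/(19+35−2) = 18/52 = 0.346.
With a flat prior the MAP equals the MLE, 18/52.
Mean = 19/(19+35) = 19/54 = 0.352.
This is the posterior mode — the MAP estimate.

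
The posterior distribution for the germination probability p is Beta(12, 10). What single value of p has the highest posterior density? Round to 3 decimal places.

0.550

Mode = (12−1)/(12+10−2) = 11/20 = 0.550.
Mean = 12/(12+10) = 12/22 = 0.545.
This is the posterior mode — the MAP estimate.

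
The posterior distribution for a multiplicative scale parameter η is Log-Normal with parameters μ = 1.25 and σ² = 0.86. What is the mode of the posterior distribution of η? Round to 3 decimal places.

1.477

Mode = exp(μ − σ²) = exp(0.39) = 1.477.
Mean = exp(μ + σ²/2) = exp(1.680) = 5.366.
This is the posterior mode — the MAP estimate.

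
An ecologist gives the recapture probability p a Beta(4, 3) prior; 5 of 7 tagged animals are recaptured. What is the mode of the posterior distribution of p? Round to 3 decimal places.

Posterior: Beta(4+5, 3+2) = Beta(9, 5).
Mode = (9−1)/(9+5−2) = 8/12 = 0.667.
Mean = 9/(9+5) = 9/14 = 0.643.
This is the posterior mode — the MAP estimate.

0.667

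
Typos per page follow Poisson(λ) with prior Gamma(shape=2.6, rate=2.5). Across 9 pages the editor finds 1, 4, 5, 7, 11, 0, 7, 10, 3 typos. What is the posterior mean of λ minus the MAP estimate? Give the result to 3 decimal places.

Σ counts = 48. Posterior: Gamma(shape = 2.6+48 = 50.6, rate = 2.5+9 = 11.5).
Mode = (α−1)/β = 49.6/11.5 = 4.313.
Mean = α/β = 50.6/11.5 = 4.400.
Difference = 4.400 − 4.313 = 0.087.
Mean > mode: the posterior has a right tail.

0.087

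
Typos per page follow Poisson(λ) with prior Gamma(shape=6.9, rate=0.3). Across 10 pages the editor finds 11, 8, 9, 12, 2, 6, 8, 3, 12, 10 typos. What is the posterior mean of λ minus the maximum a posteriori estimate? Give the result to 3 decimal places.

Σ counts = 81. Posterior: Gamma(shape = 6.9+81 = 87.9, rate = 0.3+10 = 10.3).
Mode = (α−1)/β = 86.9/10.3 = 8.437.
Mean = α/β = 87.9/10.3 = 8.534.
Difference = 8.534 − 8.437 = 0.097.

0.097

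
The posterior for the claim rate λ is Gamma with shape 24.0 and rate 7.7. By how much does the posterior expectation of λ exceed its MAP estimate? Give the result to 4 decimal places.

0.1299

Mode = (α−1)/β = 23.0/7.7 = 2.9870.
Mean = α/β = 24.0/7.7 = 3.1169.
Difference = 3.1169 − 2.9870 = 0.1299.
The posterior is right-skewed, so the mean exceeds the mode.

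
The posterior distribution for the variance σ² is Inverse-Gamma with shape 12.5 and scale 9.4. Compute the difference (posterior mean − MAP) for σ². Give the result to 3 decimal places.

0.121

Mode = β/(α+1) = 9.4/13.5 = 0.696.
Mean = β/(α−1) = 9.4/11.5 = 0.817.
Difference = 0.817 − 0.696 = 0.121.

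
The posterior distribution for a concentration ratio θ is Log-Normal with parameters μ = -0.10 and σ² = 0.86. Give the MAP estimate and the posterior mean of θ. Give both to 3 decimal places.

MAP estimate = 0.383, posterior mean = 1.391

Mode = exp(μ − σ²) = exp(-0.96) = 0.383.
Mean = exp(μ + σ²/2) = exp(0.330) = 1.391.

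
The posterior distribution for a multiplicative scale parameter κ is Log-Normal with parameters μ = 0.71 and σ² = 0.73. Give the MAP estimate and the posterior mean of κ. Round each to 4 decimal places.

Mode = exp(μ − σ²) = exp(-0.02) = 0.9802.
Mean = exp(μ + σ²/2) = exp(1.075) = 2.9300.
Right-skewed posterior ⇒ mode < mean.

MAP estimate = 0.9802, posterior mean = 2.9300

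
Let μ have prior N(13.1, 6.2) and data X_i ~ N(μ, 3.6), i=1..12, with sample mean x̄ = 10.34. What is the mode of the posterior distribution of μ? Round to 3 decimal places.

10.467

Posterior for μ is Normal. Precision-weighted mean: (1/6.2·13.1 + 12/3.6·10.34) / (1/6.2 + 12/3.6) = 10.467.
A Normal posterior is symmetric, so mode = mean.
This is the posterior mode — the MAP estimate.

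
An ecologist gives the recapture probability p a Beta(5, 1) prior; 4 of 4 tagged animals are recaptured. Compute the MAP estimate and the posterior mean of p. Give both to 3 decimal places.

Posterior: Beta(5+4, 1+0) = Beta(9, 1).
Since β = 1 ≤ 1 and α > 1, the Beta density is monotone increasing on [0,1]; the mode is at 1.
Mean = 9/(9+1) = 0.900.
Left-skewed posterior ⇒ mean < mode.

MAP estimate = 1.000, posterior mean = 0.900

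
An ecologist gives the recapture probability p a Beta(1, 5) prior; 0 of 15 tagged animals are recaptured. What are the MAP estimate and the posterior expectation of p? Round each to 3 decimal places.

MAP = 0.000, posterior mean = 0.048

Posterior: Beta(1+0, 5+15) = Beta(1, 20).
Since α = 1 ≤ 1 and β > 1, the Beta density is monotone decreasing on [0,1]; the mode is at 0.
Mean = 1/(1+20) = 0.048.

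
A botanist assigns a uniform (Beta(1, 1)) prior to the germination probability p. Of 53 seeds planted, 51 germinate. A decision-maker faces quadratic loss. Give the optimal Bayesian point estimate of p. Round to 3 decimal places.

0.945

Posterior: Beta(1+51, 1+2) = Beta(52, 3).
Mode = (52−1)/(52+3−2) = 51/53 = 0.962.
Mean = 52/(52+3) = 52/55 = 0.945.
Quadratic loss ⇒ the optimal estimator is the posterior mean.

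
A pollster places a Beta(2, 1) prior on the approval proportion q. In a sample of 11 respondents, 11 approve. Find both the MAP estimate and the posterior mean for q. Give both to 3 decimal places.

Posterior: Beta(2+11, 1+0) = Beta(13, 1).
Since β = 1 ≤ 1 and α > 1, the Beta density is monotone increasing on [0,1]; the mode is at 1.
Mean = 13/(13+1) = 0.929.

MAP = 1.000; posterior mean = 0.929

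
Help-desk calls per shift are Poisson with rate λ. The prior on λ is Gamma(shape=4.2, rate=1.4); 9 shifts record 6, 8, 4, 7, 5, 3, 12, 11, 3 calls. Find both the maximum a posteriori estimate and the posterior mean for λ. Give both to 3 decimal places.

maximum a posteriori estimate = 5.981, posterior mean = 6.077

Σ counts = 59. Posterior: Gamma(shape = 4.2+59 = 63.2, rate = 1.4+9 = 10.4).
Mode = (α−1)/β = 62.2/10.4 = 5.981.
Mean = α/β = 63.2/10.4 = 6.077.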